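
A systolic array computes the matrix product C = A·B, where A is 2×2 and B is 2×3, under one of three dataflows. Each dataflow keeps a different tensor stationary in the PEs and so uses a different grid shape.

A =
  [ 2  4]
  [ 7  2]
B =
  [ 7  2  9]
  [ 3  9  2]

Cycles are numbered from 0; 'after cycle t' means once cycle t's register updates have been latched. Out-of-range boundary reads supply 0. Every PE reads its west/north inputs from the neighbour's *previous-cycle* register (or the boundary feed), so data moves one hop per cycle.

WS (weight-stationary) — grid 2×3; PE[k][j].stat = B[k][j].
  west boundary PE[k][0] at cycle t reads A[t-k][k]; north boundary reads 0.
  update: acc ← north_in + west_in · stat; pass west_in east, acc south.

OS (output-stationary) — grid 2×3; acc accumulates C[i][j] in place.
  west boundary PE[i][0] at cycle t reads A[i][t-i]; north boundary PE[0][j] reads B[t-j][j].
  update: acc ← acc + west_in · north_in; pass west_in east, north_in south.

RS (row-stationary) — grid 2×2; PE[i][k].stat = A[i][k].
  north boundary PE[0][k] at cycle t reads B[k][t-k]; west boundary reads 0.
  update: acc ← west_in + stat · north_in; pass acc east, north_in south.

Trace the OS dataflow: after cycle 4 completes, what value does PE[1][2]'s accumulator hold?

Tracing OS — 2×3 array, target PE[1][2]:
  0: (0,2).acc=0  regs=<0,0>
  0: (1,1).acc=0  regs=<0,0>
  0: (1,2).acc=0  regs=<0,0>
  1: (0,2).acc=0  regs=<0,0>
  1: (1,1).acc=0  regs=<0,0>
  1: (1,2).acc=0  regs=<0,0>
  2: (0,2).acc=18  regs=<2,9>
  2: (1,1).acc=14  regs=<7,2>
  2: (1,2).acc=0  regs=<0,0>
  3: (0,2).acc=26  regs=<4,2>
  3: (1,1).acc=32  regs=<2,9>
  3: (1,2).acc=63  regs=<7,9>
  4: (0,2).acc=26  regs=<0,0>
  4: (1,1).acc=32  regs=<0,0>
  4: (1,2).acc=67  regs=<2,2>

PE[1][2].acc = 67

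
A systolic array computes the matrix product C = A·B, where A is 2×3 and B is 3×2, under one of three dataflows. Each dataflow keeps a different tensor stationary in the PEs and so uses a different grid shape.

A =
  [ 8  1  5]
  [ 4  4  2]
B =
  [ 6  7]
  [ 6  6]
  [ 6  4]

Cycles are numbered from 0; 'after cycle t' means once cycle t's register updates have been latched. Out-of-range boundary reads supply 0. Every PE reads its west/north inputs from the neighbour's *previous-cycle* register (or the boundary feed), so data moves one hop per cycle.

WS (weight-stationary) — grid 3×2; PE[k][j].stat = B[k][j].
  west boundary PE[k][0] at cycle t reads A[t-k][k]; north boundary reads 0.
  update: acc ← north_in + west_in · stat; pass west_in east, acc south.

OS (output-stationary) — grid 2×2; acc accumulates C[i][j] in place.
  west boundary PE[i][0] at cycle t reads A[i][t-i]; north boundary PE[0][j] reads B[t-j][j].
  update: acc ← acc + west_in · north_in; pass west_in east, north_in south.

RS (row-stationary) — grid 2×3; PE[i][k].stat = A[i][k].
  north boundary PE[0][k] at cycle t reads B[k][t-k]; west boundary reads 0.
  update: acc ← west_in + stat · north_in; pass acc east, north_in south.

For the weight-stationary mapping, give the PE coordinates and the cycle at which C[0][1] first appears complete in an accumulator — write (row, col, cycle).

Under WS, C[0][1] lands at PE[2][1]:
  after 0 — PE[2][1] acc=0, pass-E 0, pass-S 0
  after 1 — PE[2][1] acc=0, pass-E 0, pass-S 0
  after 2 — PE[2][1] acc=0, pass-E 0, pass-S 0
  after 3 — PE[2][1] acc=82, pass-E 5, pass-S 82

(row, col, cycle) = (2, 1, 3)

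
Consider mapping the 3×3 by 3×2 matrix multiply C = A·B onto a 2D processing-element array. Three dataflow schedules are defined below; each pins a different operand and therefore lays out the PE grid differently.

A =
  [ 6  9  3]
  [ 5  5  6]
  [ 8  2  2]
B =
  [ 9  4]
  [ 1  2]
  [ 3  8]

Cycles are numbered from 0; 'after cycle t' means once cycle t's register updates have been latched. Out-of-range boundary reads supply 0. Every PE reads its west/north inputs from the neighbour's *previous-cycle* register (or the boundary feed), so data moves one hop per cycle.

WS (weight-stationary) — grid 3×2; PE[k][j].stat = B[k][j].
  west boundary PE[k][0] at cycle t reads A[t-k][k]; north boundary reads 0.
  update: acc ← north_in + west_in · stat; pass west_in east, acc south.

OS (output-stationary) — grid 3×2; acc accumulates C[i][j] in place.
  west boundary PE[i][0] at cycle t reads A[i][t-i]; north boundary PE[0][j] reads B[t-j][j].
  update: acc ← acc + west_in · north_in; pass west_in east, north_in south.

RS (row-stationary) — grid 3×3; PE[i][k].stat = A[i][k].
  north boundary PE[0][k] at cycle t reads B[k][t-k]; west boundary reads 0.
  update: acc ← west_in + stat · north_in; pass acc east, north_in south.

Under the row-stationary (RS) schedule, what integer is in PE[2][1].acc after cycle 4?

PE[2][1].acc = 36

RS on a 3×3 grid — tracing PE[2][1] and its feeders:
  t=0 PE[1][1]: acc=0 h=0 v=0
  t=0 PE[2][0]: acc=0 h=0 v=0
  t=0 PE[2][1]: acc=0 h=0 v=0
  t=1 PE[1][1]: acc=0 h=0 v=0
  t=1 PE[2][0]: acc=0 h=0 v=0
  t=1 PE[2][1]: acc=0 h=0 v=0
  t=2 PE[1][1]: acc=50 h=50 v=1
  t=2 PE[2][0]: acc=72 h=72 v=9
  t=2 PE[2][1]: acc=0 h=0 v=0
  t=3 PE[1][1]: acc=30 h=30 v=2
  t=3 PE[2][0]: acc=32 h=32 v=4
  t=3 PE[2][1]: acc=74 h=74 v=1
  t=4 PE[1][1]: acc=0 h=0 v=0
  t=4 PE[2][0]: acc=0 h=0 v=0
  t=4 PE[2][1]: acc=36 h=36 v=2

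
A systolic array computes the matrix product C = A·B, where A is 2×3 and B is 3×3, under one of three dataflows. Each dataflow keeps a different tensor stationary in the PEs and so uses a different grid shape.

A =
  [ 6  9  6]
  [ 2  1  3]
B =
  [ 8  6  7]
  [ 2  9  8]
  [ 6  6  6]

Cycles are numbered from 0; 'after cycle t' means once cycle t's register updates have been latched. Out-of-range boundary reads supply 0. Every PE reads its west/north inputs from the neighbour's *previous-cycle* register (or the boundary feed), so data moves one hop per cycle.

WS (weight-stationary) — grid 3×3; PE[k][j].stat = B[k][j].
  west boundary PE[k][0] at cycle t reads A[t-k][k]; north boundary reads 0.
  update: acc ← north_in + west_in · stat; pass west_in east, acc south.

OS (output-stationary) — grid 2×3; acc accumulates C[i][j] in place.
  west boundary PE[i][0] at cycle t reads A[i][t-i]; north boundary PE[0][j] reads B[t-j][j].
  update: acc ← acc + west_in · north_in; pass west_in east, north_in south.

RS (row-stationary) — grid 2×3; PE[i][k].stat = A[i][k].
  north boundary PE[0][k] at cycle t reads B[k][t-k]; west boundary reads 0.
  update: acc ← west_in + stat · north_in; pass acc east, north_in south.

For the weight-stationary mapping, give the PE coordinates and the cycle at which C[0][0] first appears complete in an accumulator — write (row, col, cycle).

Under WS, C[0][0] lands at PE[2][0]:
  t=0 PE[2][0]: acc=0 h=0 v=0
  t=1 PE[2][0]: acc=0 h=0 v=0
  t=2 PE[2][0]: acc=102 h=6 v=102

(row, col, cycle) = (2, 0, 2)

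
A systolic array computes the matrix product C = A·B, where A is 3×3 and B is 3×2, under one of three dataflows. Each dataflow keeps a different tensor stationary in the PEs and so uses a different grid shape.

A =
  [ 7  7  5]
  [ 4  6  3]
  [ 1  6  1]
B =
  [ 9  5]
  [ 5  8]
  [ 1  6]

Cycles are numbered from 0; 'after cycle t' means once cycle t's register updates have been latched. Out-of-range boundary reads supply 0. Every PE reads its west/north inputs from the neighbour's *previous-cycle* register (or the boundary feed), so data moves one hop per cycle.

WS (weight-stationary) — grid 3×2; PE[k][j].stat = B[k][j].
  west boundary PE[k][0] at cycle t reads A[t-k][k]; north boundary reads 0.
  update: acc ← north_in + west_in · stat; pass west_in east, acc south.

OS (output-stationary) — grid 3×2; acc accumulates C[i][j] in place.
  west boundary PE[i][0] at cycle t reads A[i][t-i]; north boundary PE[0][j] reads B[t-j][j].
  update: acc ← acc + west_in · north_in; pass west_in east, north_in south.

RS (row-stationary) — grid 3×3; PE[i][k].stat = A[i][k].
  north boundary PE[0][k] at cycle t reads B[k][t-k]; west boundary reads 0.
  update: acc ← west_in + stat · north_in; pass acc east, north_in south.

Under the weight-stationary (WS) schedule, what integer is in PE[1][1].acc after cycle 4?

Tracing WS — 3×2 array, target PE[1][1]:
  t=0 PE[0][1]: acc=0 h=0 v=0
  t=0 PE[1][0]: acc=0 h=0 v=0
  t=0 PE[1][1]: acc=0 h=0 v=0
  t=1 PE[0][1]: acc=35 h=7 v=35
  t=1 PE[1][0]: acc=98 h=7 v=98
  t=1 PE[1][1]: acc=0 h=0 v=0
  t=2 PE[0][1]: acc=20 h=4 v=20
  t=2 PE[1][0]: acc=66 h=6 v=66
  t=2 PE[1][1]: acc=91 h=7 v=91
  t=3 PE[0][1]: acc=5 h=1 v=5
  t=3 PE[1][0]: acc=39 h=6 v=39
  t=3 PE[1][1]: acc=68 h=6 v=68
  t=4 PE[0][1]: acc=0 h=0 v=0
  t=4 PE[1][0]: acc=0 h=0 v=0
  t=4 PE[1][1]: acc=53 h=6 v=53

PE[1][1].acc = 53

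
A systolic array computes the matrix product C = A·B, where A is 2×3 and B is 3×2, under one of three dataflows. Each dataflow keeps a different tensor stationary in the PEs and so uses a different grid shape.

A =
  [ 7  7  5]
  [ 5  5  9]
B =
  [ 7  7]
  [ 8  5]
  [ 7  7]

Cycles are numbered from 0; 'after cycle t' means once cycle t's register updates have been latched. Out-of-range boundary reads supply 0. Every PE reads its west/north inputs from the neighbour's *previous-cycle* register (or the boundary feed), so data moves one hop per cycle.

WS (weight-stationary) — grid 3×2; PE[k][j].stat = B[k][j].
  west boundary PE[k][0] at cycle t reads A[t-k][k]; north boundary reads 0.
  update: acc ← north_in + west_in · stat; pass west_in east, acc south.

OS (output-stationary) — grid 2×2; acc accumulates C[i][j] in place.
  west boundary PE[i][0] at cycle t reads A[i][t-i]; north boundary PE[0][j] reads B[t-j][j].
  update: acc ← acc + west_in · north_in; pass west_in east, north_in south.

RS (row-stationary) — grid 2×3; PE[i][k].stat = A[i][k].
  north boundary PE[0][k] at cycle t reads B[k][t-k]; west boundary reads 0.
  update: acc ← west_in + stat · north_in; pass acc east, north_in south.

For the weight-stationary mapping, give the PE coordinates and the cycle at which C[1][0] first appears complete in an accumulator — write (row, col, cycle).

(row, col, cycle) = (2, 0, 3)

WS — PE[2][0] is where C[1][0] collects:
  [0] (2,0) acc=0 (h:0 v:0)
  [1] (2,0) acc=0 (h:0 v:0)
  [2] (2,0) acc=140 (h:5 v:140)
  [3] (2,0) acc=138 (h:9 v:138)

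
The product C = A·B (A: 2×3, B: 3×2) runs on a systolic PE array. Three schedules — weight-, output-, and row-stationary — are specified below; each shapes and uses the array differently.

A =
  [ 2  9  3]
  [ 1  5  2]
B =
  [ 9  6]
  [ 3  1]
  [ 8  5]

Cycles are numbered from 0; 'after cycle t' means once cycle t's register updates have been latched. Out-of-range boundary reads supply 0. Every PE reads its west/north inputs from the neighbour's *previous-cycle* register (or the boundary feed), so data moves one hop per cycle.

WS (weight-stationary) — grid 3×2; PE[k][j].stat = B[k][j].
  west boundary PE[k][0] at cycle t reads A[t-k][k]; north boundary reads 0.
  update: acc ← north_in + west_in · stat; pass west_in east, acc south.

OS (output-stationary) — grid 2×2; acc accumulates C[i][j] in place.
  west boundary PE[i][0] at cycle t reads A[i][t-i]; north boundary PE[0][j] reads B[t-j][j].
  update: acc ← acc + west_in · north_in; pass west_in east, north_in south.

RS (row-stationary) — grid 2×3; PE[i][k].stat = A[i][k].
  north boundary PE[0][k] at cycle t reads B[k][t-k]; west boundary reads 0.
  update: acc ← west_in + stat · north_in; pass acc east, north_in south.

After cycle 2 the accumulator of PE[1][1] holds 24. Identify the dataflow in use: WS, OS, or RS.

dataflow = RS

Under WS (3×2), PE[1][1]:
  [0] (1,1) acc=0 (h:0 v:0)
  [1] (1,1) acc=0 (h:0 v:0)
  [2] (1,1) acc=21 (h:9 v:21)
Under OS (2×2), PE[1][1]:
  [0] (1,1) acc=0 (h:0 v:0)
  [1] (1,1) acc=0 (h:0 v:0)
  [2] (1,1) acc=6 (h:1 v:6)
Under RS (2×3), PE[1][1]:
  [0] (1,1) acc=0 (h:0 v:0)
  [1] (1,1) acc=0 (h:0 v:0)
  [2] (1,1) acc=24 (h:24 v:3)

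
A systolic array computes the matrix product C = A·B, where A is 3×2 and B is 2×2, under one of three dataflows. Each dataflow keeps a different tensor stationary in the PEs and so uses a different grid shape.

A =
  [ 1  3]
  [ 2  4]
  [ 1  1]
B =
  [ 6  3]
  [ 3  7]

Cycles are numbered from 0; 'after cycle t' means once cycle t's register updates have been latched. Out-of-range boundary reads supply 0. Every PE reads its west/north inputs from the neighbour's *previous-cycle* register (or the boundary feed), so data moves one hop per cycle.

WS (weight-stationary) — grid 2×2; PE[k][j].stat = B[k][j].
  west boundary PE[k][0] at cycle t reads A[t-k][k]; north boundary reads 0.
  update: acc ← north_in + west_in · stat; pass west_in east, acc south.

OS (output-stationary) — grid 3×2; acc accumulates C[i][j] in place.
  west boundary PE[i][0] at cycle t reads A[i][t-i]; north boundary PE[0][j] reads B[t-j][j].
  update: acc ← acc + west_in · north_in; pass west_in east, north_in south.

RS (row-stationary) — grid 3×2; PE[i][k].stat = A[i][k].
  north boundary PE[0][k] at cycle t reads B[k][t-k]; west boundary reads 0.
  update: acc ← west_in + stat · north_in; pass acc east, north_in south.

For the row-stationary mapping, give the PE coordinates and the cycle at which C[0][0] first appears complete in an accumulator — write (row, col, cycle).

(row, col, cycle) = (0, 1, 1)

RS: C[0][0] accumulates in PE[0][1]:
  after 0 — PE[0][1] acc=0, pass-E 0, pass-S 0
  after 1 — PE[0][1] acc=15, pass-E 15, pass-S 3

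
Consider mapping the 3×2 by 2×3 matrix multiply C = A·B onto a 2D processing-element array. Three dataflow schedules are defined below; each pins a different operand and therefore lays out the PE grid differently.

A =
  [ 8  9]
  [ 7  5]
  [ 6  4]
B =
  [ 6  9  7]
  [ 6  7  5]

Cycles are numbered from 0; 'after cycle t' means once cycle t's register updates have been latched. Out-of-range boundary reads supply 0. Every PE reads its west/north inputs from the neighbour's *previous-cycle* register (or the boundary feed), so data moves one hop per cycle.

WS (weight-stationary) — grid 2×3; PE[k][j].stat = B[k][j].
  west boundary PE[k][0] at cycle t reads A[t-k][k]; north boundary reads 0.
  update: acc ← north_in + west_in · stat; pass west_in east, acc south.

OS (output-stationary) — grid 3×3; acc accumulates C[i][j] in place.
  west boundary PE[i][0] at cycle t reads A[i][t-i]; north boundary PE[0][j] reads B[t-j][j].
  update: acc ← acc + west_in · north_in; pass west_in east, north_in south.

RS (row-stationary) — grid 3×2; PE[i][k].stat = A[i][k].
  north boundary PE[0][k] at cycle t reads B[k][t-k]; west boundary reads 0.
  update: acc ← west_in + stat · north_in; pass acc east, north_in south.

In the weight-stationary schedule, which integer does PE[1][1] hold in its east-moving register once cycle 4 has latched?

register = 4

WS 2×3: PE[1][1] cycle-by-cycle (with neighbour feeds):
  after 0 — PE[0][1] acc=0, pass-E 0, pass-S 0
  after 0 — PE[1][0] acc=0, pass-E 0, pass-S 0
  after 0 — PE[1][1] acc=0, pass-E 0, pass-S 0
  after 1 — PE[0][1] acc=72, pass-E 8, pass-S 72
  after 1 — PE[1][0] acc=102, pass-E 9, pass-S 102
  after 1 — PE[1][1] acc=0, pass-E 0, pass-S 0
  after 2 — PE[0][1] acc=63, pass-E 7, pass-S 63
  after 2 — PE[1][0] acc=72, pass-E 5, pass-S 72
  after 2 — PE[1][1] acc=135, pass-E 9, pass-S 135
  after 3 — PE[0][1] acc=54, pass-E 6, pass-S 54
  after 3 — PE[1][0] acc=60, pass-E 4, pass-S 60
  after 3 — PE[1][1] acc=98, pass-E 5, pass-S 98
  after 4 — PE[0][1] acc=0, pass-E 0, pass-S 0
  after 4 — PE[1][0] acc=0, pass-E 0, pass-S 0
  after 4 — PE[1][1] acc=82, pass-E 4, pass-S 82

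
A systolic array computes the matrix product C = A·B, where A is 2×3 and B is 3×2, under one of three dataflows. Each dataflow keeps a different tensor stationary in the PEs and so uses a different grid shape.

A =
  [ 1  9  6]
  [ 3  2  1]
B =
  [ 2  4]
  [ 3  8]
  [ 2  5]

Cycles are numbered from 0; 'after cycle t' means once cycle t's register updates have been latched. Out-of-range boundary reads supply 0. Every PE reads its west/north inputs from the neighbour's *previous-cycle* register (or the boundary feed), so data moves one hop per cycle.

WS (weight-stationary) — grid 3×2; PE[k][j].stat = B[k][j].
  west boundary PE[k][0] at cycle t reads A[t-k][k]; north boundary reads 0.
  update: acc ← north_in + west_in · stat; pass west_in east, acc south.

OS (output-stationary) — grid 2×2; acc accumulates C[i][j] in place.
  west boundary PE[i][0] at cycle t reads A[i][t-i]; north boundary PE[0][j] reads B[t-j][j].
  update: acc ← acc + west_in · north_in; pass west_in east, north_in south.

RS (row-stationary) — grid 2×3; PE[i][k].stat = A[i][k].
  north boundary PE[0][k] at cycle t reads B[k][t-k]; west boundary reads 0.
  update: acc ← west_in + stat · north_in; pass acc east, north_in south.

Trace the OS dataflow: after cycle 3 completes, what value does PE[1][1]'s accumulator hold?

PE[1][1].acc = 28

OS on a 2×2 grid — tracing PE[1][1] and its feeders:
  c0 r0c1: 0 / 0 / 0
  c0 r1c0: 0 / 0 / 0
  c0 r1c1: 0 / 0 / 0
  c1 r0c1: 4 / 1 / 4
  c1 r1c0: 6 / 3 / 2
  c1 r1c1: 0 / 0 / 0
  c2 r0c1: 76 / 9 / 8
  c2 r1c0: 12 / 2 / 3
  c2 r1c1: 12 / 3 / 4
  c3 r0c1: 106 / 6 / 5
  c3 r1c0: 14 / 1 / 2
  c3 r1c1: 28 / 2 / 8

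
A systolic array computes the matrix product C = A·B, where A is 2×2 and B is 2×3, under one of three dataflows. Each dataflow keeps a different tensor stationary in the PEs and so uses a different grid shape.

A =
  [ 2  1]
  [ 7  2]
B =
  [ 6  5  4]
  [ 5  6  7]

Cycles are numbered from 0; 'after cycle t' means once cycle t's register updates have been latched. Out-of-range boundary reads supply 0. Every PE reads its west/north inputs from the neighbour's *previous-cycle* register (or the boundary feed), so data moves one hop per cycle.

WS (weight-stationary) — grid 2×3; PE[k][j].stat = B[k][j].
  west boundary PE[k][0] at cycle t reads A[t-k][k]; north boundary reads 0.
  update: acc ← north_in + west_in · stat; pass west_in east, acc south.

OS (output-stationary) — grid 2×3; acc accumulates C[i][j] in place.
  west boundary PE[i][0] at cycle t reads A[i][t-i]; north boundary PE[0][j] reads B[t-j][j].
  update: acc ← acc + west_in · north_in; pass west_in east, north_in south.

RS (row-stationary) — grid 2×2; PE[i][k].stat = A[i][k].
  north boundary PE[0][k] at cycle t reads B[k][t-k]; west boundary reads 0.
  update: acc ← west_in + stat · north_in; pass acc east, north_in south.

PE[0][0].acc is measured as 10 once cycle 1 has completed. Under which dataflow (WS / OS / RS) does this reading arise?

dataflow = RS

Under WS (2×3), PE[0][0]:
  t=0 PE[0][0]: acc=12 h=2 v=12
  t=1 PE[0][0]: acc=42 h=7 v=42
Under OS (2×3), PE[0][0]:
  t=0 PE[0][0]: acc=12 h=2 v=6
  t=1 PE[0][0]: acc=17 h=1 v=5
Under RS (2×2), PE[0][0]:
  t=0 PE[0][0]: acc=12 h=12 v=6
  t=1 PE[0][0]: acc=10 h=10 v=5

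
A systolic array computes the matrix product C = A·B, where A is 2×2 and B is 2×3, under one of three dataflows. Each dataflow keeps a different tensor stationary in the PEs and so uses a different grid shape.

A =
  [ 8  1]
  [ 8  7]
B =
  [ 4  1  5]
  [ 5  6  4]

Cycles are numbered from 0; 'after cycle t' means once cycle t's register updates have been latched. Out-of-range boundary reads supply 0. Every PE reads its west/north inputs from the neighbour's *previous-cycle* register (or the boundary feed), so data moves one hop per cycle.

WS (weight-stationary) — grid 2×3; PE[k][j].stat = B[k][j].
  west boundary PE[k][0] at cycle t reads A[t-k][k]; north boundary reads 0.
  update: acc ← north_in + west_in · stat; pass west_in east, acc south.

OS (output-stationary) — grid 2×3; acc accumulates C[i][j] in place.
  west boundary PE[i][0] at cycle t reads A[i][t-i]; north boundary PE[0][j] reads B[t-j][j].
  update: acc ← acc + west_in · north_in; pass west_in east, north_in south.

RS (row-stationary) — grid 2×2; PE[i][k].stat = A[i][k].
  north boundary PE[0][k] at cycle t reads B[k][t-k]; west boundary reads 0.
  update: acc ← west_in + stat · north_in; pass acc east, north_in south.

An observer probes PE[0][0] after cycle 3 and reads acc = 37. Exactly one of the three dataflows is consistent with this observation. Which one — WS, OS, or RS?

Under WS (2×3), PE[0][0]:
  cycle 0: PE[0][0] → acc 32, east 8, south 32
  cycle 1: PE[0][0] → acc 32, east 8, south 32
  cycle 2: PE[0][0] → acc 0, east 0, south 0
  cycle 3: PE[0][0] → acc 0, east 0, south 0
Under OS (2×3), PE[0][0]:
  cycle 0: PE[0][0] → acc 32, east 8, south 4
  cycle 1: PE[0][0] → acc 37, east 1, south 5
  cycle 2: PE[0][0] → acc 37, east 0, south 0
  cycle 3: PE[0][0] → acc 37, east 0, south 0
Under RS (2×2), PE[0][0]:
  cycle 0: PE[0][0] → acc 32, east 32, south 4
  cycle 1: PE[0][0] → acc 8, east 8, south 1
  cycle 2: PE[0][0] → acc 40, east 40, south 5
  cycle 3: PE[0][0] → acc 0, east 0, south 0

dataflow = OS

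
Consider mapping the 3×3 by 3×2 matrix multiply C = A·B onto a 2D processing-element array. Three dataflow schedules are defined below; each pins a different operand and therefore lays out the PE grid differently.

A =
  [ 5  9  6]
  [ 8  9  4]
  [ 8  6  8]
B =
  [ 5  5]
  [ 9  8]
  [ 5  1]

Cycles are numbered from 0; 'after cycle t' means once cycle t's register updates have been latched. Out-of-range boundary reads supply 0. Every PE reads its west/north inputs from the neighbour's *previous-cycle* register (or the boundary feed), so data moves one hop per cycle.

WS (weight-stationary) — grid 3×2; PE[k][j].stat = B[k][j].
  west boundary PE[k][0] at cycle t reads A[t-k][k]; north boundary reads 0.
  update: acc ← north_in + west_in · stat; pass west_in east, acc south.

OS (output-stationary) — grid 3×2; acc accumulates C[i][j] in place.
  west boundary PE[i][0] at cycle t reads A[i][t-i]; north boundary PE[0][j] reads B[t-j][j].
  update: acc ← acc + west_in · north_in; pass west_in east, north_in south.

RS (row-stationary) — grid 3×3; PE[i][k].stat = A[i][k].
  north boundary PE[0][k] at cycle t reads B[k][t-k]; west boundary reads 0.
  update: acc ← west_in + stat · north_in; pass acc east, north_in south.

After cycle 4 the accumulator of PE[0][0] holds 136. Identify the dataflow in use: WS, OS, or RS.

— WS: 3×2; PE[0][0] trace:
  after 0 — PE[0][0] acc=25, pass-E 5, pass-S 25
  after 1 — PE[0][0] acc=40, pass-E 8, pass-S 40
  after 2 — PE[0][0] acc=40, pass-E 8, pass-S 40
  after 3 — PE[0][0] acc=0, pass-E 0, pass-S 0
  after 4 — PE[0][0] acc=0, pass-E 0, pass-S 0
— OS: 3×2; PE[0][0] trace:
  after 0 — PE[0][0] acc=25, pass-E 5, pass-S 5
  after 1 — PE[0][0] acc=106, pass-E 9, pass-S 9
  after 2 — PE[0][0] acc=136, pass-E 6, pass-S 5
  after 3 — PE[0][0] acc=136, pass-E 0, pass-S 0
  after 4 — PE[0][0] acc=136, pass-E 0, pass-S 0
— RS: 3×3; PE[0][0] trace:
  after 0 — PE[0][0] acc=25, pass-E 25, pass-S 5
  after 1 — PE[0][0] acc=25, pass-E 25, pass-S 5
  after 2 — PE[0][0] acc=0, pass-E 0, pass-S 0
  after 3 — PE[0][0] acc=0, pass-E 0, pass-S 0
  after 4 — PE[0][0] acc=0, pass-E 0, pass-S 0

dataflow = OS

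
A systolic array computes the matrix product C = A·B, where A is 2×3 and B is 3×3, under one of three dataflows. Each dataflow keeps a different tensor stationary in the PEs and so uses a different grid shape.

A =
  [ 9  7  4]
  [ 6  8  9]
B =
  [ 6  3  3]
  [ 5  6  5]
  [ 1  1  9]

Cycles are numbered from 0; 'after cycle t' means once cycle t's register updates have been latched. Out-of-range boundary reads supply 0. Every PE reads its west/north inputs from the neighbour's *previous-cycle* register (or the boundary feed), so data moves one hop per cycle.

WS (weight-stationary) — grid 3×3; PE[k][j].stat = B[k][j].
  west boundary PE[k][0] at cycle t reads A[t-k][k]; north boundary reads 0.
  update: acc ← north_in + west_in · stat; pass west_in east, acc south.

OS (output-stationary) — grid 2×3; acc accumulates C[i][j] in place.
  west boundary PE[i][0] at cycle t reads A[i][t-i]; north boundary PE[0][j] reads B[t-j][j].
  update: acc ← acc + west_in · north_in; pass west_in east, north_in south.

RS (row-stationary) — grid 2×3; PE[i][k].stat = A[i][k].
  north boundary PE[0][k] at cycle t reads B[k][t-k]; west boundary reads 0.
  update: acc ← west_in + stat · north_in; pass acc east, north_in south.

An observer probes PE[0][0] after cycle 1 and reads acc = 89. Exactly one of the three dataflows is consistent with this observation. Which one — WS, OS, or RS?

dataflow = OS

— WS: 3×3; PE[0][0] trace:
  0: (0,0).acc=54  regs=<9,54>
  1: (0,0).acc=36  regs=<6,36>
— OS: 2×3; PE[0][0] trace:
  0: (0,0).acc=54  regs=<9,6>
  1: (0,0).acc=89  regs=<7,5>
— RS: 2×3; PE[0][0] trace:
  0: (0,0).acc=54  regs=<54,6>
  1: (0,0).acc=27  regs=<27,3>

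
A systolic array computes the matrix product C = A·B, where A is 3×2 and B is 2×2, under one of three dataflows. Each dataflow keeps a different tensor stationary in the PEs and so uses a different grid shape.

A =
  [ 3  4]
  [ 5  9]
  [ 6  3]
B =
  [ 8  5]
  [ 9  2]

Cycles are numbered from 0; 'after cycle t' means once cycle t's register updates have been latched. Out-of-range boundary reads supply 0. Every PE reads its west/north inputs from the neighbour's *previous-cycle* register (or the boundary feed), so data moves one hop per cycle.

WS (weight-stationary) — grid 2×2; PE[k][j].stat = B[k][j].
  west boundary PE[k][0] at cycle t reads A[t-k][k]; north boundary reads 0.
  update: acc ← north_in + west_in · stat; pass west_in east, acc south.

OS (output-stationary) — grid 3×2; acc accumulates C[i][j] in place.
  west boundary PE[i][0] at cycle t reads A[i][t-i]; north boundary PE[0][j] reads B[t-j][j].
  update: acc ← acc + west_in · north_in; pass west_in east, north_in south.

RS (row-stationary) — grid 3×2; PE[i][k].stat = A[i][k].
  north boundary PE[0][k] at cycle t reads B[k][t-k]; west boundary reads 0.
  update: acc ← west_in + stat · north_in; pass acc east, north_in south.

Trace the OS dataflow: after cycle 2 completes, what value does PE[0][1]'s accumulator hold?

OS (3×2). Following PE[0][1] plus its west/north inputs:
  step 0 · PE0,0: acc=24; fwd→3 fwd↓8
  step 0 · PE0,1: acc=0; fwd→0 fwd↓0
  step 1 · PE0,0: acc=60; fwd→4 fwd↓9
  step 1 · PE0,1: acc=15; fwd→3 fwd↓5
  step 2 · PE0,0: acc=60; fwd→0 fwd↓0
  step 2 · PE0,1: acc=23; fwd→4 fwd↓2

PE[0][1].acc = 23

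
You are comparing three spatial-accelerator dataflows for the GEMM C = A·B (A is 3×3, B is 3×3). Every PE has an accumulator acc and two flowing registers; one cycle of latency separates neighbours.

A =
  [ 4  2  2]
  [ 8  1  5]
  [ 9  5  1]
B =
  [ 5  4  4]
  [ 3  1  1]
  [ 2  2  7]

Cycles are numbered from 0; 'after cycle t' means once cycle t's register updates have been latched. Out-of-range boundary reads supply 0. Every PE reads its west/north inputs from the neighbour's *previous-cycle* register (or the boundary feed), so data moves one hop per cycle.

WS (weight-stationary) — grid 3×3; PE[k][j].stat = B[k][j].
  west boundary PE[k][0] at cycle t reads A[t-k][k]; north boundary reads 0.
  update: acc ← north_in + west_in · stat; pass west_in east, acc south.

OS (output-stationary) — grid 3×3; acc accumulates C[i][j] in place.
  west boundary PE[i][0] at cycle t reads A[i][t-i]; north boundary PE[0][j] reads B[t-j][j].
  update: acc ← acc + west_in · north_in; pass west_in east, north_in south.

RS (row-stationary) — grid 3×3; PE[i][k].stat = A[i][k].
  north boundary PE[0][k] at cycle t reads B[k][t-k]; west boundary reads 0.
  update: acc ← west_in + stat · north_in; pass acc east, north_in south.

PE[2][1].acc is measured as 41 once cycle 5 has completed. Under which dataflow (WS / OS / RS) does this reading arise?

Under WS (3×3), PE[2][1]:
  t=0 PE[2][1]: acc=0 h=0 v=0
  t=1 PE[2][1]: acc=0 h=0 v=0
  t=2 PE[2][1]: acc=0 h=0 v=0
  t=3 PE[2][1]: acc=22 h=2 v=22
  t=4 PE[2][1]: acc=43 h=5 v=43
  t=5 PE[2][1]: acc=43 h=1 v=43
Under OS (3×3), PE[2][1]:
  t=0 PE[2][1]: acc=0 h=0 v=0
  t=1 PE[2][1]: acc=0 h=0 v=0
  t=2 PE[2][1]: acc=0 h=0 v=0
  t=3 PE[2][1]: acc=36 h=9 v=4
  t=4 PE[2][1]: acc=41 h=5 v=1
  t=5 PE[2][1]: acc=43 h=1 v=2
Under RS (3×3), PE[2][1]:
  t=0 PE[2][1]: acc=0 h=0 v=0
  t=1 PE[2][1]: acc=0 h=0 v=0
  t=2 PE[2][1]: acc=0 h=0 v=0
  t=3 PE[2][1]: acc=60 h=60 v=3
  t=4 PE[2][1]: acc=41 h=41 v=1
  t=5 PE[2][1]: acc=41 h=41 v=1

dataflow = RS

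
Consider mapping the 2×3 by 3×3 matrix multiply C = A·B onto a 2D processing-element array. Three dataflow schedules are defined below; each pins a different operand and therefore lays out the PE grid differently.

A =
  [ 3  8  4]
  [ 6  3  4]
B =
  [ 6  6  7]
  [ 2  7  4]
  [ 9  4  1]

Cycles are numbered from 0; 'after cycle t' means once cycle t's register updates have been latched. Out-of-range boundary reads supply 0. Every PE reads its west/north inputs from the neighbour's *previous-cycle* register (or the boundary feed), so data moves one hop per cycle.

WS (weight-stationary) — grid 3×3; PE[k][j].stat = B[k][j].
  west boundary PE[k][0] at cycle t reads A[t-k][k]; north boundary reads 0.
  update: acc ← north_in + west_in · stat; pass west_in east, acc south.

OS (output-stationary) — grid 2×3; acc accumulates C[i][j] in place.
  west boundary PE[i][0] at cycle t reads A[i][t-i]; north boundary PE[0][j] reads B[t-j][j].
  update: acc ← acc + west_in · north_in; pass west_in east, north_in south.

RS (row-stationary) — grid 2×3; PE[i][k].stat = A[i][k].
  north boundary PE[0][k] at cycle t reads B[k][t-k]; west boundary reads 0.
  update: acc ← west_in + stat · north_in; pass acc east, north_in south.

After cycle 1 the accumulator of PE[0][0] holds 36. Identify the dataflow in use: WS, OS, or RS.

Under WS (3×3), PE[0][0]:
  t=0 PE[0][0]: acc=18 h=3 v=18
  t=1 PE[0][0]: acc=36 h=6 v=36
Under OS (2×3), PE[0][0]:
  t=0 PE[0][0]: acc=18 h=3 v=6
  t=1 PE[0][0]: acc=34 h=8 v=2
Under RS (2×3), PE[0][0]:
  t=0 PE[0][0]: acc=18 h=18 v=6
  t=1 PE[0][0]: acc=18 h=18 v=6

dataflow = WS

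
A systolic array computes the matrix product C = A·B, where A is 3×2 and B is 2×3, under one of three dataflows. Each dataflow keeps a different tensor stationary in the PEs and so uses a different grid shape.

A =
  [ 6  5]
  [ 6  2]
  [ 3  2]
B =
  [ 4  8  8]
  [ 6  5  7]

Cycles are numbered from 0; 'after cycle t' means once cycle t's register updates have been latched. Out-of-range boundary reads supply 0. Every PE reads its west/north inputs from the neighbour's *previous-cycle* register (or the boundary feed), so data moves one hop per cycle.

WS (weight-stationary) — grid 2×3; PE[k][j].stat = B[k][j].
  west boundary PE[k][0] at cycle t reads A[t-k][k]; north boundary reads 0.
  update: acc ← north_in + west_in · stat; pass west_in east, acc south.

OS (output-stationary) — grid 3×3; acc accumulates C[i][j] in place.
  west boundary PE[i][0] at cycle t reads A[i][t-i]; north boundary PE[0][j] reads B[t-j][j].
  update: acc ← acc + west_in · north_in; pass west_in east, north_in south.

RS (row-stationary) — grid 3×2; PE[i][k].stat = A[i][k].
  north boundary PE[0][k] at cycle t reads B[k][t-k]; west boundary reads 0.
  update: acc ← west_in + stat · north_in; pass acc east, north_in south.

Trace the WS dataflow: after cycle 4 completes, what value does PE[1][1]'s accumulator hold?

PE[1][1].acc = 34

WS (2×3). Following PE[1][1] plus its west/north inputs:
  [0] (0,1) acc=0 (h:0 v:0)
  [0] (1,0) acc=0 (h:0 v:0)
  [0] (1,1) acc=0 (h:0 v:0)
  [1] (0,1) acc=48 (h:6 v:48)
  [1] (1,0) acc=54 (h:5 v:54)
  [1] (1,1) acc=0 (h:0 v:0)
  [2] (0,1) acc=48 (h:6 v:48)
  [2] (1,0) acc=36 (h:2 v:36)
  [2] (1,1) acc=73 (h:5 v:73)
  [3] (0,1) acc=24 (h:3 v:24)
  [3] (1,0) acc=24 (h:2 v:24)
  [3] (1,1) acc=58 (h:2 v:58)
  [4] (0,1) acc=0 (h:0 v:0)
  [4] (1,0) acc=0 (h:0 v:0)
  [4] (1,1) acc=34 (h:2 v:34)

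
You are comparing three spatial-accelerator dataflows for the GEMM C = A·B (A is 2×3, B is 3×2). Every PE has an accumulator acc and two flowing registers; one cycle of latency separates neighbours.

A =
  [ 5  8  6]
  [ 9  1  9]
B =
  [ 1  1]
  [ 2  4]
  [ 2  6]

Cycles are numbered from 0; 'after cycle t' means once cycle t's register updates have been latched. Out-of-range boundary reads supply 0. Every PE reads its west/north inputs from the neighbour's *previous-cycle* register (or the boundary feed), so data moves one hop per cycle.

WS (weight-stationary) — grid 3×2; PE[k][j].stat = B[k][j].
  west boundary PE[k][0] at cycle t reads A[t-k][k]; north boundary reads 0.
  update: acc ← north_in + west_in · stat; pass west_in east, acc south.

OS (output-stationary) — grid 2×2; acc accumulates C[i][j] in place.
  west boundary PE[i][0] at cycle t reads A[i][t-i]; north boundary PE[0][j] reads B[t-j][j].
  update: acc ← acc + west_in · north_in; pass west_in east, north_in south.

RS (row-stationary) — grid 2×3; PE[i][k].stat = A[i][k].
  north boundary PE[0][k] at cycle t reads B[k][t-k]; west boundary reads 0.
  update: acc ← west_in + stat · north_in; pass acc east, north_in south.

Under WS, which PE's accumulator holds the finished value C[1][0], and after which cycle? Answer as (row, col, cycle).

WS — PE[2][0] is where C[1][0] collects:
  t=0 PE[2][0]: acc=0 h=0 v=0
  t=1 PE[2][0]: acc=0 h=0 v=0
  t=2 PE[2][0]: acc=33 h=6 v=33
  t=3 PE[2][0]: acc=29 h=9 v=29

(row, col, cycle) = (2, 0, 3)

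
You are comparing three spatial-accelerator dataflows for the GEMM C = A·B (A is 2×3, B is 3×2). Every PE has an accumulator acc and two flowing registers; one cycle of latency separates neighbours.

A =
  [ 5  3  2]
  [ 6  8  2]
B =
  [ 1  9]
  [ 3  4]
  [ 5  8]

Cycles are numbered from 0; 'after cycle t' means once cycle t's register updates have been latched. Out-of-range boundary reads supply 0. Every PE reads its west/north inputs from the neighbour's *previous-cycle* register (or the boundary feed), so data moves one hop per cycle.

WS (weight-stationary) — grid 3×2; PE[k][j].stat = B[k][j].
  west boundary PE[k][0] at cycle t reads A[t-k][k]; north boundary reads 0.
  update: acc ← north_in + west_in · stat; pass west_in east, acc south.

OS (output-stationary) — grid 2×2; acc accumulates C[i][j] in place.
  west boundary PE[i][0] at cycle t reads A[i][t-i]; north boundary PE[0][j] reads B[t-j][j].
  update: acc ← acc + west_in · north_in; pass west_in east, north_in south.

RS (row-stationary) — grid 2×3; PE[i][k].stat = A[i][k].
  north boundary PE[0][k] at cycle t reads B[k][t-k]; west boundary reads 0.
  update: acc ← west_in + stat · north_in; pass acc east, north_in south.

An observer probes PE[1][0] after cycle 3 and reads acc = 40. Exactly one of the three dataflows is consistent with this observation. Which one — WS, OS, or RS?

dataflow = OS

Under WS (3×2), PE[1][0]:
  [0] (1,0) acc=0 (h:0 v:0)
  [1] (1,0) acc=14 (h:3 v:14)
  [2] (1,0) acc=30 (h:8 v:30)
  [3] (1,0) acc=0 (h:0 v:0)
Under OS (2×2), PE[1][0]:
  [0] (1,0) acc=0 (h:0 v:0)
  [1] (1,0) acc=6 (h:6 v:1)
  [2] (1,0) acc=30 (h:8 v:3)
  [3] (1,0) acc=40 (h:2 v:5)
Under RS (2×3), PE[1][0]:
  [0] (1,0) acc=0 (h:0 v:0)
  [1] (1,0) acc=6 (h:6 v:1)
  [2] (1,0) acc=54 (h:54 v:9)
  [3] (1,0) acc=0 (h:0 v:0)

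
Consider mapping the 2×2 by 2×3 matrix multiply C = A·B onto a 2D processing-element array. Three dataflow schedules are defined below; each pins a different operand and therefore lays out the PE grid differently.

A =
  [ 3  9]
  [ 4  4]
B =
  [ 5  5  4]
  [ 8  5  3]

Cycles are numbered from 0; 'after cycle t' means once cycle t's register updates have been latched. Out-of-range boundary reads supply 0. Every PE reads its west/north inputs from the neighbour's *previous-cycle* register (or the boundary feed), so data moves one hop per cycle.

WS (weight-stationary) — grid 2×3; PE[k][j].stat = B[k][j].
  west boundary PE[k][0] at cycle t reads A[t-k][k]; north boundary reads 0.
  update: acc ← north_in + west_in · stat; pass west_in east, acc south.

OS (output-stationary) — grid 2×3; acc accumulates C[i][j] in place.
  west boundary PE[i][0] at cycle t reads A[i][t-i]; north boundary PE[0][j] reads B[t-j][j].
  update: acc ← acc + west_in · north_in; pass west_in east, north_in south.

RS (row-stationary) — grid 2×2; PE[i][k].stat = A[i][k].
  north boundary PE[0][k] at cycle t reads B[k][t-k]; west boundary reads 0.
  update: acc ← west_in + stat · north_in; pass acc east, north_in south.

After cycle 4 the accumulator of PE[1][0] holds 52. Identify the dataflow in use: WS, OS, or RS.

WS [2×3] PE[1][0] across cycles:
  [0] (1,0) acc=0 (h:0 v:0)
  [1] (1,0) acc=87 (h:9 v:87)
  [2] (1,0) acc=52 (h:4 v:52)
  [3] (1,0) acc=0 (h:0 v:0)
  [4] (1,0) acc=0 (h:0 v:0)
OS [2×3] PE[1][0] across cycles:
  [0] (1,0) acc=0 (h:0 v:0)
  [1] (1,0) acc=20 (h:4 v:5)
  [2] (1,0) acc=52 (h:4 v:8)
  [3] (1,0) acc=52 (h:0 v:0)
  [4] (1,0) acc=52 (h:0 v:0)
RS [2×2] PE[1][0] across cycles:
  [0] (1,0) acc=0 (h:0 v:0)
  [1] (1,0) acc=20 (h:20 v:5)
  [2] (1,0) acc=20 (h:20 v:5)
  [3] (1,0) acc=16 (h:16 v:4)
  [4] (1,0) acc=0 (h:0 v:0)

dataflow = OS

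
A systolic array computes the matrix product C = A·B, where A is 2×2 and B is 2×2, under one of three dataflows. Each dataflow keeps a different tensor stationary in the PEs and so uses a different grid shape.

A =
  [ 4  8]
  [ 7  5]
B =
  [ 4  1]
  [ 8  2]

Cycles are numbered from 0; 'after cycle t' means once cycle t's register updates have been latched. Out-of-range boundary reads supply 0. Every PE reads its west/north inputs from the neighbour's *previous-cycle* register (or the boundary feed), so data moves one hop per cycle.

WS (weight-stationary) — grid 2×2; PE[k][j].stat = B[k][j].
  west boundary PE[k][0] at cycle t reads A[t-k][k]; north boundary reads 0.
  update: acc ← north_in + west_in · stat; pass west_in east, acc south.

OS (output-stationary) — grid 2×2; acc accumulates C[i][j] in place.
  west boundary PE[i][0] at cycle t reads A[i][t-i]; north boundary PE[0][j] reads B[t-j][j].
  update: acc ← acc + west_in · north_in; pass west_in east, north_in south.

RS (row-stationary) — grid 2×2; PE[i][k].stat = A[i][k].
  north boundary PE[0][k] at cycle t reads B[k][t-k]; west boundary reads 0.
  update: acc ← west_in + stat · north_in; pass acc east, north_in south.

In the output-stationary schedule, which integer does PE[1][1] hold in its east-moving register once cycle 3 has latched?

register = 5

OS (2×2). Following PE[1][1] plus its west/north inputs:
  after 0 — PE[0][1] acc=0, pass-E 0, pass-S 0
  after 0 — PE[1][0] acc=0, pass-E 0, pass-S 0
  after 0 — PE[1][1] acc=0, pass-E 0, pass-S 0
  after 1 — PE[0][1] acc=4, pass-E 4, pass-S 1
  after 1 — PE[1][0] acc=28, pass-E 7, pass-S 4
  after 1 — PE[1][1] acc=0, pass-E 0, pass-S 0
  after 2 — PE[0][1] acc=20, pass-E 8, pass-S 2
  after 2 — PE[1][0] acc=68, pass-E 5, pass-S 8
  after 2 — PE[1][1] acc=7, pass-E 7, pass-S 1
  after 3 — PE[0][1] acc=20, pass-E 0, pass-S 0
  after 3 — PE[1][0] acc=68, pass-E 0, pass-S 0
  after 3 — PE[1][1] acc=17, pass-E 5, pass-S 2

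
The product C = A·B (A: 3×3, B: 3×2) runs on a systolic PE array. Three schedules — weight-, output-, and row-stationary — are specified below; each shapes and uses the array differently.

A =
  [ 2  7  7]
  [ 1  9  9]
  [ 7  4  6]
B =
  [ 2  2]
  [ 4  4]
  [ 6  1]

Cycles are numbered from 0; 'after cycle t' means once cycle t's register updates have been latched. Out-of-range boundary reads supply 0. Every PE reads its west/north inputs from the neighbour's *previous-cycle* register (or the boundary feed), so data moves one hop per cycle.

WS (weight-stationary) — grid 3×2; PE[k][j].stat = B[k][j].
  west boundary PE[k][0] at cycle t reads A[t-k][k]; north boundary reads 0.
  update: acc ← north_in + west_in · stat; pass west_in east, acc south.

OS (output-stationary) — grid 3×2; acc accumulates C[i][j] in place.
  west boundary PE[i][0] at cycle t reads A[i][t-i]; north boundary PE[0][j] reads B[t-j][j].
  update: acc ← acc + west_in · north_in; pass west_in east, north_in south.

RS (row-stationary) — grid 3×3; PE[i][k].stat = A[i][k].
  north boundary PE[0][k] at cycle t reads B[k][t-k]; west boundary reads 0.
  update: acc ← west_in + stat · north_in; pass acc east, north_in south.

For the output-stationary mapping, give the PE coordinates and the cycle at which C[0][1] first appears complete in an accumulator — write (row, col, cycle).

(row, col, cycle) = (0, 1, 3)

OS — PE[0][1] is where C[0][1] collects:
  @0  [0,1]  acc 0  |  →0  ↓0
  @1  [0,1]  acc 4  |  →2  ↓2
  @2  [0,1]  acc 32  |  →7  ↓4
  @3  [0,1]  acc 39  |  →7  ↓1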